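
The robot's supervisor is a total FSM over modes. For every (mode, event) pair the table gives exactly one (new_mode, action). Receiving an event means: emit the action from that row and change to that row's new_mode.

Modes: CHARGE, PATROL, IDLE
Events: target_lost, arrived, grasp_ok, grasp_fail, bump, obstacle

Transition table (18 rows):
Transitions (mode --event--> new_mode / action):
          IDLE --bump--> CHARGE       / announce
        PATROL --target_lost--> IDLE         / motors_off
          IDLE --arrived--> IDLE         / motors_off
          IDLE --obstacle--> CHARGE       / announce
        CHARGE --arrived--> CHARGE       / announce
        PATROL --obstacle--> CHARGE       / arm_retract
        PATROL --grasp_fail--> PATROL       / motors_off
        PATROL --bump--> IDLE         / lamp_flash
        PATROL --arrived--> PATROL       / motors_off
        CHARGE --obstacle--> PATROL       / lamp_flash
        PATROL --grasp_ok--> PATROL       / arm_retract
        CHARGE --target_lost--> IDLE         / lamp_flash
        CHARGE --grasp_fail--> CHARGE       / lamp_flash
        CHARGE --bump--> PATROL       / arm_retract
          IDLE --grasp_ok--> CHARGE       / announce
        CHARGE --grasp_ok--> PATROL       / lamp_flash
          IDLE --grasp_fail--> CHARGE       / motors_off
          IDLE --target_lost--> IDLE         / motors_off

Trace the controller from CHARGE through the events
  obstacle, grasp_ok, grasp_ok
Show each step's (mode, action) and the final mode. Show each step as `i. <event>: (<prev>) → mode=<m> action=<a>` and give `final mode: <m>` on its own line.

1. obstacle: (CHARGE) → mode=PATROL action=lamp_flash
2. grasp_ok: (PATROL) → mode=PATROL action=arm_retract
3. grasp_ok: (PATROL) → mode=PATROL action=arm_retract

final mode: PATROL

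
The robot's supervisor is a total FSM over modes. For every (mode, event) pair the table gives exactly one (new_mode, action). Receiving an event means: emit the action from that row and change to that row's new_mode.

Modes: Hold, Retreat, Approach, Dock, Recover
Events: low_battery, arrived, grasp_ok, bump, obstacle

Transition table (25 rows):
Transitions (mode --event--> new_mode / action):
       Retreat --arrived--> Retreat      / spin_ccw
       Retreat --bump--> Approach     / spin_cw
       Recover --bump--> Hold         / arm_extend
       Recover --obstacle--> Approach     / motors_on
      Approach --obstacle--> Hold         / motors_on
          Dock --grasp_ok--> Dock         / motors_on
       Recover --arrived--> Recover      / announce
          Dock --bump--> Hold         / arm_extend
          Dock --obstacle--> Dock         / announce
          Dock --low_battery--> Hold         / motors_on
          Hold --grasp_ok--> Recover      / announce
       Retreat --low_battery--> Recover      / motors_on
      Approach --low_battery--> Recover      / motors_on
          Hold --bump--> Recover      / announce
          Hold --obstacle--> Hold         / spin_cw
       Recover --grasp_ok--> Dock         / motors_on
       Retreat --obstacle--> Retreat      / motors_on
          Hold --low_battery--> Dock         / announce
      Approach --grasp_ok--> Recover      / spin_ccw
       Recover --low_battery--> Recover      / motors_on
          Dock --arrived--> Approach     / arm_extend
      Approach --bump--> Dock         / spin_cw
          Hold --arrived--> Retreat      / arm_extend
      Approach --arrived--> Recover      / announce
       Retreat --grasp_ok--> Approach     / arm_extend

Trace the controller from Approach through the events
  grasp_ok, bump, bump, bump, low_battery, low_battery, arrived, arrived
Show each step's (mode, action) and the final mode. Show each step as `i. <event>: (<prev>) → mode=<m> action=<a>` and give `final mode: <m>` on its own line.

final mode: Retreat

1. grasp_ok: (Approach) → mode=Recover action=spin_ccw
2. bump: (Recover) → mode=Hold action=arm_extend
3. bump: (Hold) → mode=Recover action=announce
4. bump: (Recover) → mode=Hold action=arm_extend
5. low_battery: (Hold) → mode=Dock action=announce
6. low_battery: (Dock) → mode=Hold action=motors_on
7. arrived: (Hold) → mode=Retreat action=arm_extend
8. arrived: (Retreat) → mode=Retreat action=spin_ccw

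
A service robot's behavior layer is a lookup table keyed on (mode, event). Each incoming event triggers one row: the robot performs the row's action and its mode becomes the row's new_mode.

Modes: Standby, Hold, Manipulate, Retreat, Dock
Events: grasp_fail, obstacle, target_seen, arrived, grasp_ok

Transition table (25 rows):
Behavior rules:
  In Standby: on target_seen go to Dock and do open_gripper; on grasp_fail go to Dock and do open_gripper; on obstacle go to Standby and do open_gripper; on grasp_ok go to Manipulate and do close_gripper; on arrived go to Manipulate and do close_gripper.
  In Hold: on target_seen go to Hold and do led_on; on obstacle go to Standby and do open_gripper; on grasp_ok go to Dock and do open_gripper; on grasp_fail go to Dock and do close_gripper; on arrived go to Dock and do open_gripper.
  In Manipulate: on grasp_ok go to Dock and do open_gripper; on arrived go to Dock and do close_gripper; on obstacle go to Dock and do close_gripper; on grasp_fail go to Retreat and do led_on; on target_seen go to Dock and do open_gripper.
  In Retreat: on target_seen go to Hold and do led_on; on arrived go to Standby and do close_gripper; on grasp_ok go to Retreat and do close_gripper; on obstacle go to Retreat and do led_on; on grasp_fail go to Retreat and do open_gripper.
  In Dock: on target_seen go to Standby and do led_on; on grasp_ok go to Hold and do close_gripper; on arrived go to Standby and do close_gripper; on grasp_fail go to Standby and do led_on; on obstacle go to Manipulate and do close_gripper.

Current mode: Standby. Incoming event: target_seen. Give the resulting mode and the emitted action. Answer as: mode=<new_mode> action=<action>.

mode=Dock action=open_gripper

current mode = Standby; filter table to that mode:
  (Standby, target_seen) → (Dock, open_gripper)  ← event matches
  (Standby, grasp_fail) → (Dock, open_gripper)
  (Standby, obstacle) → (Standby, open_gripper)
  (Standby, grasp_ok) → (Manipulate, close_gripper)
  (Standby, arrived) → (Manipulate, close_gripper)
event = target_seen selects (Dock, open_gripper)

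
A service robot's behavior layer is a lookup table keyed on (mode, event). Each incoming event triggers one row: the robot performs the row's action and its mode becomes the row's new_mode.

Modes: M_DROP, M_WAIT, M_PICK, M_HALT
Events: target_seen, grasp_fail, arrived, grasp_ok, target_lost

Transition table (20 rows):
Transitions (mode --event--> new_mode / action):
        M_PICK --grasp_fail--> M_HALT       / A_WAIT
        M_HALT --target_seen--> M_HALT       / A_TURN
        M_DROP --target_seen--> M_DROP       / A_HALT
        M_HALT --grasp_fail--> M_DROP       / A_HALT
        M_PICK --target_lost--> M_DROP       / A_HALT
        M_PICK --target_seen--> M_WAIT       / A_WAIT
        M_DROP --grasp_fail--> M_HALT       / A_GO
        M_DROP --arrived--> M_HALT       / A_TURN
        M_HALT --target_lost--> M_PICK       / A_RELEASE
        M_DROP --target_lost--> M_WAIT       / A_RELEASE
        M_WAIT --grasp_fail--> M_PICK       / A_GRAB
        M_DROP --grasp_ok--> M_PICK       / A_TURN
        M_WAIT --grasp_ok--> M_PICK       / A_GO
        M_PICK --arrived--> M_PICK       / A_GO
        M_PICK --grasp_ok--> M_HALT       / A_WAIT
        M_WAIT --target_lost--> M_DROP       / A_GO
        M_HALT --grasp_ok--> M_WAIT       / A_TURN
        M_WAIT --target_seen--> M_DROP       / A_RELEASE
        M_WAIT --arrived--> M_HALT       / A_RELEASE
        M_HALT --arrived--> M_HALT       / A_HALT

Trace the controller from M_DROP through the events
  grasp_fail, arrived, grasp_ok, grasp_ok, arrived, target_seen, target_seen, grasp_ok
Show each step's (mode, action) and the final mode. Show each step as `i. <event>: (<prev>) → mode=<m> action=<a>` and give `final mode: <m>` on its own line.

1. grasp_fail: (M_DROP) → mode=M_HALT action=A_GO
2. arrived: (M_HALT) → mode=M_HALT action=A_HALT
3. grasp_ok: (M_HALT) → mode=M_WAIT action=A_TURN
4. grasp_ok: (M_WAIT) → mode=M_PICK action=A_GO
5. arrived: (M_PICK) → mode=M_PICK action=A_GO
6. target_seen: (M_PICK) → mode=M_WAIT action=A_WAIT
7. target_seen: (M_WAIT) → mode=M_DROP action=A_RELEASE
8. grasp_ok: (M_DROP) → mode=M_PICK action=A_TURN

final mode: M_PICK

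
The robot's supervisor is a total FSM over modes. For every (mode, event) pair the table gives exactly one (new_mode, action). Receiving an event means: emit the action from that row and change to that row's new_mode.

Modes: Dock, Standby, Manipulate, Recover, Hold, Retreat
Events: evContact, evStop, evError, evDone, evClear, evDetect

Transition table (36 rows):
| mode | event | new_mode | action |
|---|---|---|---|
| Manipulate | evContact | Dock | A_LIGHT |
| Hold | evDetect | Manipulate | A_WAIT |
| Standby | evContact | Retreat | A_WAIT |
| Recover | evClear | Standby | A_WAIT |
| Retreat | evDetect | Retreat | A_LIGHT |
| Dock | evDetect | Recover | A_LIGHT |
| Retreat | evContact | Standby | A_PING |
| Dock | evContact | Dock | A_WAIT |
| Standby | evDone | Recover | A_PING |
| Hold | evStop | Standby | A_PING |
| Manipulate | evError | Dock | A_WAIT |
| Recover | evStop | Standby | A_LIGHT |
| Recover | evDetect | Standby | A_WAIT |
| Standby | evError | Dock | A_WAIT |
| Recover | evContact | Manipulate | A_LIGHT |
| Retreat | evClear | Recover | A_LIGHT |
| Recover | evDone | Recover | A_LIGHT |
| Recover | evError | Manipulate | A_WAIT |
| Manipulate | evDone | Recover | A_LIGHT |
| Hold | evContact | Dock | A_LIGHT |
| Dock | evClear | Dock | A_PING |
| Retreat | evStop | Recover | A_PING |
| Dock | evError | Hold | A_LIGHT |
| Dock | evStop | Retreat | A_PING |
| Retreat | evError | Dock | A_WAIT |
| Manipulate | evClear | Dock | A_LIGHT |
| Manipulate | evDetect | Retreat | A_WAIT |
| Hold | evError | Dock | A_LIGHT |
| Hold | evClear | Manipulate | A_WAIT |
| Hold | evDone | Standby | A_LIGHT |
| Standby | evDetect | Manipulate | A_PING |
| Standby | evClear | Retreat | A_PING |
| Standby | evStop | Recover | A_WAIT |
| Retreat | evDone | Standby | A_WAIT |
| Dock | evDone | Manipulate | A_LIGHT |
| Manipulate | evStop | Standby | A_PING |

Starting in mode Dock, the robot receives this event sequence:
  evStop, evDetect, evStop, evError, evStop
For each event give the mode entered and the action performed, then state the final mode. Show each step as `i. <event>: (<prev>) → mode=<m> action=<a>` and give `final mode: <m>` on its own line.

1. evStop: (Dock) → mode=Retreat action=A_PING
2. evDetect: (Retreat) → mode=Retreat action=A_LIGHT
3. evStop: (Retreat) → mode=Recover action=A_PING
4. evError: (Recover) → mode=Manipulate action=A_WAIT
5. evStop: (Manipulate) → mode=Standby action=A_PING

final mode: Standby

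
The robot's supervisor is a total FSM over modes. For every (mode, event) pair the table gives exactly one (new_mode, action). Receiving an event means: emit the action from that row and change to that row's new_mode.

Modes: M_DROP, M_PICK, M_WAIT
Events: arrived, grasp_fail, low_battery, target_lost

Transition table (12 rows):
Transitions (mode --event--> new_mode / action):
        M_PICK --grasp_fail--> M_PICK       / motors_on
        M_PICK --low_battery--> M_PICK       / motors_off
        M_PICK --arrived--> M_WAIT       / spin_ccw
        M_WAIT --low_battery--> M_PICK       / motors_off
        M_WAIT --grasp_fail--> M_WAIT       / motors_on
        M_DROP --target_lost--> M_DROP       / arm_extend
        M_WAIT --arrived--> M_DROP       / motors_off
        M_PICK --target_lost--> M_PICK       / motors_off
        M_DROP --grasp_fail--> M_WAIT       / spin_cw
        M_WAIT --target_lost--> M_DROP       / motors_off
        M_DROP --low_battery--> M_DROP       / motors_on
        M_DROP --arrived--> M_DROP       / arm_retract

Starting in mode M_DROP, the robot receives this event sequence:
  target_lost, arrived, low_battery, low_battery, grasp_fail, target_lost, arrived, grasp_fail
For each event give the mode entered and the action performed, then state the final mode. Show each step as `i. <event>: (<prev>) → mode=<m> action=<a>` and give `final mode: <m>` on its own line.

1. target_lost: (M_DROP) → mode=M_DROP action=arm_extend
2. arrived: (M_DROP) → mode=M_DROP action=arm_retract
3. low_battery: (M_DROP) → mode=M_DROP action=motors_on
4. low_battery: (M_DROP) → mode=M_DROP action=motors_on
5. grasp_fail: (M_DROP) → mode=M_WAIT action=spin_cw
6. target_lost: (M_WAIT) → mode=M_DROP action=motors_off
7. arrived: (M_DROP) → mode=M_DROP action=arm_retract
8. grasp_fail: (M_DROP) → mode=M_WAIT action=spin_cw

final mode: M_WAIT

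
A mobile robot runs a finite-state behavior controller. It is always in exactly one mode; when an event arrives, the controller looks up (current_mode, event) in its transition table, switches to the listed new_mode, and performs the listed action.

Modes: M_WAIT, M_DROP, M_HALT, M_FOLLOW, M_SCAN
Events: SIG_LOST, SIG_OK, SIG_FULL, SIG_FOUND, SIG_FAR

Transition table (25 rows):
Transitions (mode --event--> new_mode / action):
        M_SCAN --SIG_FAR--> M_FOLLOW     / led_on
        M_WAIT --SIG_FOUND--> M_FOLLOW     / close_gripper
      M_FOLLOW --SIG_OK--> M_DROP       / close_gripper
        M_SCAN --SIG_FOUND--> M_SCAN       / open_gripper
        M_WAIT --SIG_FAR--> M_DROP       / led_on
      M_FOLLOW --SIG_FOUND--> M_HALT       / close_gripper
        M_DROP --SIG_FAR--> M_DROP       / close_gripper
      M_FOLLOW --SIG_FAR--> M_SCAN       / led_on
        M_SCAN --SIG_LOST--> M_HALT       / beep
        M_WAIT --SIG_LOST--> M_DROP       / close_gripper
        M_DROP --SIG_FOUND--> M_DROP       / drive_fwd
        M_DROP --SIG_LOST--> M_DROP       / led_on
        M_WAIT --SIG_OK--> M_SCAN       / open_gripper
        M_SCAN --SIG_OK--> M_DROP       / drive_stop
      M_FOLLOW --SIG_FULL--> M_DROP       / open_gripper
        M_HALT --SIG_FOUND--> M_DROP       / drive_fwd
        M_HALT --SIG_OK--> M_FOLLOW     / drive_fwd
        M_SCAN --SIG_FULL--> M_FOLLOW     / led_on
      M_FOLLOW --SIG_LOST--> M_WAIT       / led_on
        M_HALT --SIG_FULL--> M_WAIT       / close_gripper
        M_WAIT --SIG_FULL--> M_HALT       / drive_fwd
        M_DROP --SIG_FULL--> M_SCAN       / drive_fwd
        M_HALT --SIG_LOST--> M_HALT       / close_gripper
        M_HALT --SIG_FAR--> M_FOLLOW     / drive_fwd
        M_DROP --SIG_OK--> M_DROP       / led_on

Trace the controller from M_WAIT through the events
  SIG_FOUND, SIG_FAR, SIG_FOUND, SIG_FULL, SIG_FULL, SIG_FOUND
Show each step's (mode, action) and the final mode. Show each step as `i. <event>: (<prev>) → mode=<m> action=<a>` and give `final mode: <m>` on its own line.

final mode: M_DROP

1. SIG_FOUND: (M_WAIT) → mode=M_FOLLOW action=close_gripper
2. SIG_FAR: (M_FOLLOW) → mode=M_SCAN action=led_on
3. SIG_FOUND: (M_SCAN) → mode=M_SCAN action=open_gripper
4. SIG_FULL: (M_SCAN) → mode=M_FOLLOW action=led_on
5. SIG_FULL: (M_FOLLOW) → mode=M_DROP action=open_gripper
6. SIG_FOUND: (M_DROP) → mode=M_DROP action=drive_fwd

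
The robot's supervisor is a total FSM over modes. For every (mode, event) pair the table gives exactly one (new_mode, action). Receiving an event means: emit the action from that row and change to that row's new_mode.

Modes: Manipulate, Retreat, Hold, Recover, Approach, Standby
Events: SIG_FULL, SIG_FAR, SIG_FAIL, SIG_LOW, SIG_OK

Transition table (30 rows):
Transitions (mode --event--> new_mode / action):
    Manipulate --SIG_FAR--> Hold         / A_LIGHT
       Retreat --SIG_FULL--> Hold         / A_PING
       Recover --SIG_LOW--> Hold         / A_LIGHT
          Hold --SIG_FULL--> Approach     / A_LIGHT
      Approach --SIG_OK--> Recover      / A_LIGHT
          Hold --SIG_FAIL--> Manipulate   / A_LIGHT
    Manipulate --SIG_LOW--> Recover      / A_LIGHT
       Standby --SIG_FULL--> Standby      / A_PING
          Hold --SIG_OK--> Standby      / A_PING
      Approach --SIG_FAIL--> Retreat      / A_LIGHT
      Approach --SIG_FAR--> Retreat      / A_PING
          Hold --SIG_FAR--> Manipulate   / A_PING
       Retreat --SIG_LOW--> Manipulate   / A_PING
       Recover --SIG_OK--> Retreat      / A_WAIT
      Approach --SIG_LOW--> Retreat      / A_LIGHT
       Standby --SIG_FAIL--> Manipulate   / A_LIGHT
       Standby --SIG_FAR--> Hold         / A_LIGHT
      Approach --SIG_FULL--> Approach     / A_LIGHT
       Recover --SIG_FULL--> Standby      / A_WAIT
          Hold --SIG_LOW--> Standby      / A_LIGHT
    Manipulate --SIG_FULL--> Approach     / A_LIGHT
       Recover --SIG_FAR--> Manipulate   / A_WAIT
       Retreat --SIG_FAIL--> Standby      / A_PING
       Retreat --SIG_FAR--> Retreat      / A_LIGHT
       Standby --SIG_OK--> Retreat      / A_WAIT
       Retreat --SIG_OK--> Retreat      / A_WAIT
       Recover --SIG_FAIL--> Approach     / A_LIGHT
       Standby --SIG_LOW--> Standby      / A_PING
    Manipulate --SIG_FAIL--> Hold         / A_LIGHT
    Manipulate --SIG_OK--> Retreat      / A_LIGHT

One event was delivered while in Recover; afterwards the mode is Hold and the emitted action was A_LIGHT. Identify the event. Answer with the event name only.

SIG_LOW

try SIG_FULL: (Recover, SIG_FULL) → (Standby, A_WAIT)
try SIG_FAR: (Recover, SIG_FAR) → (Manipulate, A_WAIT)
try SIG_FAIL: (Recover, SIG_FAIL) → (Approach, A_LIGHT)
try SIG_LOW: (Recover, SIG_LOW) → (Hold, A_LIGHT)  ← matches
try SIG_OK: (Recover, SIG_OK) → (Retreat, A_WAIT)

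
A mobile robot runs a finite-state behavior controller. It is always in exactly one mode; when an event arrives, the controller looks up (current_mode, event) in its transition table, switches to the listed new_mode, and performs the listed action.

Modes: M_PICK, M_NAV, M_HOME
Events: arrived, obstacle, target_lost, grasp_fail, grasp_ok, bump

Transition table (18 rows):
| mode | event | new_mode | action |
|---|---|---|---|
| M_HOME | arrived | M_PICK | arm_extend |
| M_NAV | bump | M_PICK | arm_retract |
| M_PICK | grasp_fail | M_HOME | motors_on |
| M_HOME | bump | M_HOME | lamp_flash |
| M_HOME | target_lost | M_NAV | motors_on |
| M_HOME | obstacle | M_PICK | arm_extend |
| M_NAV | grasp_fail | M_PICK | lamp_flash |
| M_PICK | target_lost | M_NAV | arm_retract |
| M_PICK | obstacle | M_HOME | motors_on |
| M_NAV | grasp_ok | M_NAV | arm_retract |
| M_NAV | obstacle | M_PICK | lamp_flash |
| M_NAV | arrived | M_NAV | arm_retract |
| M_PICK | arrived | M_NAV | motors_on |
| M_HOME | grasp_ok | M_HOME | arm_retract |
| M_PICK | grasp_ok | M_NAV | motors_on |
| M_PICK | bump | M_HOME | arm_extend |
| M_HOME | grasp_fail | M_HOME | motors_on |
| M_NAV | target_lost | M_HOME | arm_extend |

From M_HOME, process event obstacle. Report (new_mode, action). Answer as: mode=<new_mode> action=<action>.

mode=M_PICK action=arm_extend

current mode = M_HOME; filter table to that mode:
  (M_HOME, arrived) → (M_PICK, arm_extend)
  (M_HOME, bump) → (M_HOME, lamp_flash)
  (M_HOME, target_lost) → (M_NAV, motors_on)
  (M_HOME, obstacle) → (M_PICK, arm_extend)  ← event matches
  (M_HOME, grasp_ok) → (M_HOME, arm_retract)
  (M_HOME, grasp_fail) → (M_HOME, motors_on)
event = obstacle selects (M_PICK, arm_extend)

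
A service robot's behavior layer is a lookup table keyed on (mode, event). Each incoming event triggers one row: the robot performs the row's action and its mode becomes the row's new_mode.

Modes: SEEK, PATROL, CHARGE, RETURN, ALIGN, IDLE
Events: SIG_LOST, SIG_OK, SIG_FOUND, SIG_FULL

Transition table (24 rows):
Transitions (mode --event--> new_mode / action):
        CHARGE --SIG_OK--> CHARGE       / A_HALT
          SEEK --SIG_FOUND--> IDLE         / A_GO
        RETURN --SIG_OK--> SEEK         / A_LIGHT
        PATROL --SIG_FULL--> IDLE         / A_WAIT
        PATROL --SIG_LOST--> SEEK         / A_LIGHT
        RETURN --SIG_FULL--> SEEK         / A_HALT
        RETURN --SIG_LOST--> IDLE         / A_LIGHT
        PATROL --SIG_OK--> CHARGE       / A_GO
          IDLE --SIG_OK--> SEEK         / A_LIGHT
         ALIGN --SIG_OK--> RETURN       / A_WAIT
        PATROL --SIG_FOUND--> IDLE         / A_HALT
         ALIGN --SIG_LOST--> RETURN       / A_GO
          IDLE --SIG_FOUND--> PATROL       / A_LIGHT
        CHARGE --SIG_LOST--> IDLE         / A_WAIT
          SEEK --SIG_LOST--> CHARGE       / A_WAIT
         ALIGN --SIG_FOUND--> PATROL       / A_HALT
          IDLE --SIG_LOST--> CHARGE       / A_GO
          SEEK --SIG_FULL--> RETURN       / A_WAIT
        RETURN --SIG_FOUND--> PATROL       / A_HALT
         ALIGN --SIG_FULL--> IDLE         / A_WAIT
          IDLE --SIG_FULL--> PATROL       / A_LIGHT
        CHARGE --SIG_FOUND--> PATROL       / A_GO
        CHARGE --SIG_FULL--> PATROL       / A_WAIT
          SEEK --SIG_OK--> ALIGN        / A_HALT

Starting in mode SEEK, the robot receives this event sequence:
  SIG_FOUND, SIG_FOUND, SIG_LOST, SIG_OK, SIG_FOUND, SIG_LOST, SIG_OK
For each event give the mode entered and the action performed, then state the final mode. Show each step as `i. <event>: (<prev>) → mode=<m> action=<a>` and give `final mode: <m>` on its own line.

1. SIG_FOUND: (SEEK) → mode=IDLE action=A_GO
2. SIG_FOUND: (IDLE) → mode=PATROL action=A_LIGHT
3. SIG_LOST: (PATROL) → mode=SEEK action=A_LIGHT
4. SIG_OK: (SEEK) → mode=ALIGN action=A_HALT
5. SIG_FOUND: (ALIGN) → mode=PATROL action=A_HALT
6. SIG_LOST: (PATROL) → mode=SEEK action=A_LIGHT
7. SIG_OK: (SEEK) → mode=ALIGN action=A_HALT

final mode: ALIGN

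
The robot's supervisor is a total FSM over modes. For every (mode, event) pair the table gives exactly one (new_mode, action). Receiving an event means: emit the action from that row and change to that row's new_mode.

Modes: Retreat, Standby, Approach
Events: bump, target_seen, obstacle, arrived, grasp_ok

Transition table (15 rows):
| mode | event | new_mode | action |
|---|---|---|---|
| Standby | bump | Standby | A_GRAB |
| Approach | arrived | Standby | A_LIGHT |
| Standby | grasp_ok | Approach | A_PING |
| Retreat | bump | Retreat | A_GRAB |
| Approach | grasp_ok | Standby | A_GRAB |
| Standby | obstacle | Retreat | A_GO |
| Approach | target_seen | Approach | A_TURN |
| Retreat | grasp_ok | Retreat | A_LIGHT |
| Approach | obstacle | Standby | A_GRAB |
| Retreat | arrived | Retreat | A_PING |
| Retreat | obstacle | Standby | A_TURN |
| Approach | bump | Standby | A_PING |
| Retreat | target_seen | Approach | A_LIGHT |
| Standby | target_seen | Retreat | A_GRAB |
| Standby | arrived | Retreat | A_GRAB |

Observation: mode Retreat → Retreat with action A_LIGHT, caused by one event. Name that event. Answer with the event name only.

grasp_ok

try bump: (Retreat, bump) → (Retreat, A_GRAB)
try target_seen: (Retreat, target_seen) → (Approach, A_LIGHT)
try obstacle: (Retreat, obstacle) → (Standby, A_TURN)
try arrived: (Retreat, arrived) → (Retreat, A_PING)
try grasp_ok: (Retreat, grasp_ok) → (Retreat, A_LIGHT)  ← matches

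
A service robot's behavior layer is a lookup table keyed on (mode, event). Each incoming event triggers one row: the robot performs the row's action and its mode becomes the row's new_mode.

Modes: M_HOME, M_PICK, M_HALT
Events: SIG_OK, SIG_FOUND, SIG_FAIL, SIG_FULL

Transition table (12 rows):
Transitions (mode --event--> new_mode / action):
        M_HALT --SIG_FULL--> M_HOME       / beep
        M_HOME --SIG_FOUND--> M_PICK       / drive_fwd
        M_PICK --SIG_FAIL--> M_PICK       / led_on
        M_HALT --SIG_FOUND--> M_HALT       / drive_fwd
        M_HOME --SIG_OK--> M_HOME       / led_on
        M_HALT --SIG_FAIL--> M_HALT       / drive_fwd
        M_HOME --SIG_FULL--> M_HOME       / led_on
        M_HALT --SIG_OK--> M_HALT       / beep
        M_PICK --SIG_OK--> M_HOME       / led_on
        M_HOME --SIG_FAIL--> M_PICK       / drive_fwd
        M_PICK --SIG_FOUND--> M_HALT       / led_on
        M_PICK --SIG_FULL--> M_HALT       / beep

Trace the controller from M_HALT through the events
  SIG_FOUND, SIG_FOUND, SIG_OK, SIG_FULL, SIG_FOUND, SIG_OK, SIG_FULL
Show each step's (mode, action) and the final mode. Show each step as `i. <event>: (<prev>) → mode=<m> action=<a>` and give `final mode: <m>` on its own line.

1. SIG_FOUND: (M_HALT) → mode=M_HALT action=drive_fwd
2. SIG_FOUND: (M_HALT) → mode=M_HALT action=drive_fwd
3. SIG_OK: (M_HALT) → mode=M_HALT action=beep
4. SIG_FULL: (M_HALT) → mode=M_HOME action=beep
5. SIG_FOUND: (M_HOME) → mode=M_PICK action=drive_fwd
6. SIG_OK: (M_PICK) → mode=M_HOME action=led_on
7. SIG_FULL: (M_HOME) → mode=M_HOME action=led_on

final mode: M_HOME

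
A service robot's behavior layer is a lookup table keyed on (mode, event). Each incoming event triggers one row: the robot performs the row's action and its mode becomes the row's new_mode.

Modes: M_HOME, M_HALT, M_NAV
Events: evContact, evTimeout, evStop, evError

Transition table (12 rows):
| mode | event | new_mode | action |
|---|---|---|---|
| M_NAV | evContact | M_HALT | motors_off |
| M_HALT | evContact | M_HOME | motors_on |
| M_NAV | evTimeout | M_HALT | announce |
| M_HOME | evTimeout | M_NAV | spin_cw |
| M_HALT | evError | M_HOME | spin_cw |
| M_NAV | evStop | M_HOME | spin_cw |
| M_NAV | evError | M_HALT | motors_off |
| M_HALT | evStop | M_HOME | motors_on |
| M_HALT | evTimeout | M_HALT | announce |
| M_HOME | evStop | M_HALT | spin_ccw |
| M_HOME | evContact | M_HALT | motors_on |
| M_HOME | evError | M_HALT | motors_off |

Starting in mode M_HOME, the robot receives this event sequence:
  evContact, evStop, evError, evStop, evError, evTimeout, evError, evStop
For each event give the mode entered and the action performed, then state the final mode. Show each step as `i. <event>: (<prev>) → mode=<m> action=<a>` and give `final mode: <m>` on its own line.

final mode: M_HALT

1. evContact: (M_HOME) → mode=M_HALT action=motors_on
2. evStop: (M_HALT) → mode=M_HOME action=motors_on
3. evError: (M_HOME) → mode=M_HALT action=motors_off
4. evStop: (M_HALT) → mode=M_HOME action=motors_on
5. evError: (M_HOME) → mode=M_HALT action=motors_off
6. evTimeout: (M_HALT) → mode=M_HALT action=announce
7. evError: (M_HALT) → mode=M_HOME action=spin_cw
8. evStop: (M_HOME) → mode=M_HALT action=spin_ccw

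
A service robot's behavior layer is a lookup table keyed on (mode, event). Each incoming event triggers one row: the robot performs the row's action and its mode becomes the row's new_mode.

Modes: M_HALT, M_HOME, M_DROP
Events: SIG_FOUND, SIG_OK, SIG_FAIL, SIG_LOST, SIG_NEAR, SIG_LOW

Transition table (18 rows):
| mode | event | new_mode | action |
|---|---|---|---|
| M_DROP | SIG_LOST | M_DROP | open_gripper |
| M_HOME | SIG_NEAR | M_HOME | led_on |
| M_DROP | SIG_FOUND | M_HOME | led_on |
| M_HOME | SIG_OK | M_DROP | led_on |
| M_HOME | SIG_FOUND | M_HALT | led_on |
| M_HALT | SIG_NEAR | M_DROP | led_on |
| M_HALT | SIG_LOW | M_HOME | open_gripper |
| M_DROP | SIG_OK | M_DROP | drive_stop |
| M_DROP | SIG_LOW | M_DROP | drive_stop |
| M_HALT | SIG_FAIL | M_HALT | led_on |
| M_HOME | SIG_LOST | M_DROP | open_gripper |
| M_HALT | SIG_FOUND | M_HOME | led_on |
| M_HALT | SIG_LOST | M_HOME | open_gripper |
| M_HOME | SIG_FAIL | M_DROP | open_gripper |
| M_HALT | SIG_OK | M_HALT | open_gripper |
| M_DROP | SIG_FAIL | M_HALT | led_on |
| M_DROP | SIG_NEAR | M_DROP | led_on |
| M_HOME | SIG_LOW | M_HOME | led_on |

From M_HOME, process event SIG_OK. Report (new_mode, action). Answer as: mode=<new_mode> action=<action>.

current mode = M_HOME; filter table to that mode:
  (M_HOME, SIG_NEAR) → (M_HOME, led_on)
  (M_HOME, SIG_OK) → (M_DROP, led_on)  ← event matches
  (M_HOME, SIG_FOUND) → (M_HALT, led_on)
  (M_HOME, SIG_LOST) → (M_DROP, open_gripper)
  (M_HOME, SIG_FAIL) → (M_DROP, open_gripper)
  (M_HOME, SIG_LOW) → (M_HOME, led_on)
event = SIG_OK selects (M_DROP, led_on)

mode=M_DROP action=led_on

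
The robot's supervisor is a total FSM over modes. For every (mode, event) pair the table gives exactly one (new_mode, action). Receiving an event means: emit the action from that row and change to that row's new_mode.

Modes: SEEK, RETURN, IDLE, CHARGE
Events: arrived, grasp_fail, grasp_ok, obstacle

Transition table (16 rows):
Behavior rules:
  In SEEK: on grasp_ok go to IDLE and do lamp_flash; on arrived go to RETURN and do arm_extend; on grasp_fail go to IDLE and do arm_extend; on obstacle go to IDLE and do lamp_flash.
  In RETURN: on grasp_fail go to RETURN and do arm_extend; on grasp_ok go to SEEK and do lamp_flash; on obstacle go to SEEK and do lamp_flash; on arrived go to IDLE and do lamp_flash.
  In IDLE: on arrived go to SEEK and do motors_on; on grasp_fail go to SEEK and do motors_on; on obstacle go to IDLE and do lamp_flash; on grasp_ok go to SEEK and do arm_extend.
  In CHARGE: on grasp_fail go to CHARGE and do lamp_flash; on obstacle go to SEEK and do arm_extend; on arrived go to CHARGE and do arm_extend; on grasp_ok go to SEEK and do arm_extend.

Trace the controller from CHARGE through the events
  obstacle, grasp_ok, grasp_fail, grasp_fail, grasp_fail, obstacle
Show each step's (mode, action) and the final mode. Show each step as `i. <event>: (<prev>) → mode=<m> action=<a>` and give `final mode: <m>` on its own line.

1. obstacle: (CHARGE) → mode=SEEK action=arm_extend
2. grasp_ok: (SEEK) → mode=IDLE action=lamp_flash
3. grasp_fail: (IDLE) → mode=SEEK action=motors_on
4. grasp_fail: (SEEK) → mode=IDLE action=arm_extend
5. grasp_fail: (IDLE) → mode=SEEK action=motors_on
6. obstacle: (SEEK) → mode=IDLE action=lamp_flash

final mode: IDLE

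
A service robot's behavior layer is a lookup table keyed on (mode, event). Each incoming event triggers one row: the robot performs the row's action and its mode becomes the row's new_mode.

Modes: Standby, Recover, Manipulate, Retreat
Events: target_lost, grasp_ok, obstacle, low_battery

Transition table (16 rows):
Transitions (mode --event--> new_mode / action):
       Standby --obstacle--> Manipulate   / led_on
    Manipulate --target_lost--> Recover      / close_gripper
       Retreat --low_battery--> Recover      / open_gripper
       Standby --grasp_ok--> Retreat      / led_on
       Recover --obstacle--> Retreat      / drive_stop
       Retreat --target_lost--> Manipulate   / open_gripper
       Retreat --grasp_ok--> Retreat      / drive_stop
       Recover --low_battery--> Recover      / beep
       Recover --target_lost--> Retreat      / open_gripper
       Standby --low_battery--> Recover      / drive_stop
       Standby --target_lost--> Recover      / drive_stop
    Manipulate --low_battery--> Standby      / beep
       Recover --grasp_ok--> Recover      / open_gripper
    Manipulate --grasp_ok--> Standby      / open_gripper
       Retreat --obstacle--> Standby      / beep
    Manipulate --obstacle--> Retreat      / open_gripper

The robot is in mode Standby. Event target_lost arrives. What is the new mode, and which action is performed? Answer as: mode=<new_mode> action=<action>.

mode=Recover action=drive_stop

current mode = Standby; filter table to that mode:
  (Standby, obstacle) → (Manipulate, led_on)
  (Standby, grasp_ok) → (Retreat, led_on)
  (Standby, low_battery) → (Recover, drive_stop)
  (Standby, target_lost) → (Recover, drive_stop)  ← event matches
event = target_lost selects (Recover, drive_stop)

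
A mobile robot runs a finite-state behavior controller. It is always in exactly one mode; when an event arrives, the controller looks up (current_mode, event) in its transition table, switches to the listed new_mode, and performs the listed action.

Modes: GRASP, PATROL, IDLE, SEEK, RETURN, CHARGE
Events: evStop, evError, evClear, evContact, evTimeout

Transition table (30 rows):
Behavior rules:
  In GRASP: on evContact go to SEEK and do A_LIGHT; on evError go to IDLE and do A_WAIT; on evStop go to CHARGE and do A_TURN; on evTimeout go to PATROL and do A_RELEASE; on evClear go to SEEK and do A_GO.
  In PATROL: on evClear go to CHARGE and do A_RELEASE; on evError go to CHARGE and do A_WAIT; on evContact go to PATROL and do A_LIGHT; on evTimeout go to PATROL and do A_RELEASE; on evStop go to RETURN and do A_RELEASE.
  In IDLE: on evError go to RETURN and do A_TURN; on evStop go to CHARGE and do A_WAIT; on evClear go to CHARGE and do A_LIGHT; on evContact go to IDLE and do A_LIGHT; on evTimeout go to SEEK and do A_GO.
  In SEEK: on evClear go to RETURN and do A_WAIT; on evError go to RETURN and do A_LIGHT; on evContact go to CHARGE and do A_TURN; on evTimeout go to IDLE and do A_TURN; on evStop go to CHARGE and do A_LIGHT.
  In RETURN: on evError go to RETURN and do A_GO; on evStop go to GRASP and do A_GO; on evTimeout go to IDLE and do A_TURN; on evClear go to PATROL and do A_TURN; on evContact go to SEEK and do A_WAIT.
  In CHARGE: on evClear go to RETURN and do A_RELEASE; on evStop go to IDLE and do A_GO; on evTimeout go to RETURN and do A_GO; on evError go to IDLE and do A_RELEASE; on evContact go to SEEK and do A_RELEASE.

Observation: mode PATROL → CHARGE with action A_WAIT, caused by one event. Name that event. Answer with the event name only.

evError

try evStop: (PATROL, evStop) → (RETURN, A_RELEASE)
try evError: (PATROL, evError) → (CHARGE, A_WAIT)  ← matches
try evClear: (PATROL, evClear) → (CHARGE, A_RELEASE)
try evContact: (PATROL, evContact) → (PATROL, A_LIGHT)
try evTimeout: (PATROL, evTimeout) → (PATROL, A_RELEASE)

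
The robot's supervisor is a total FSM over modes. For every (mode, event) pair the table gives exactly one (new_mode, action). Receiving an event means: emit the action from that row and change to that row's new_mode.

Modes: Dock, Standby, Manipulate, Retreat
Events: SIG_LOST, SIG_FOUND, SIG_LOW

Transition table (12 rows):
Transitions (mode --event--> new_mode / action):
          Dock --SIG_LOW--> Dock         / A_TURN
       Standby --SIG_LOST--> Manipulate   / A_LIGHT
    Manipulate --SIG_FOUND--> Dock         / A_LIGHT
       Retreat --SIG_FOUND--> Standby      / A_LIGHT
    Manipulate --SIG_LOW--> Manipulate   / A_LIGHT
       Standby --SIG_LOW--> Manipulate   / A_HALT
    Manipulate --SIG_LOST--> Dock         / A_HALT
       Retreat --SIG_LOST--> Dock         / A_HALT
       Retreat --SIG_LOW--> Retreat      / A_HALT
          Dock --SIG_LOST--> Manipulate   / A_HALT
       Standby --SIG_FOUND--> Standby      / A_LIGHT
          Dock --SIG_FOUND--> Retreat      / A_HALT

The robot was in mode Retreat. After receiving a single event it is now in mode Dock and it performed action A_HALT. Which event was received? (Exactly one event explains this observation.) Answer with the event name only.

SIG_LOST

try SIG_LOST: (Retreat, SIG_LOST) → (Dock, A_HALT)  ← matches
try SIG_FOUND: (Retreat, SIG_FOUND) → (Standby, A_LIGHT)
try SIG_LOW: (Retreat, SIG_LOW) → (Retreat, A_HALT)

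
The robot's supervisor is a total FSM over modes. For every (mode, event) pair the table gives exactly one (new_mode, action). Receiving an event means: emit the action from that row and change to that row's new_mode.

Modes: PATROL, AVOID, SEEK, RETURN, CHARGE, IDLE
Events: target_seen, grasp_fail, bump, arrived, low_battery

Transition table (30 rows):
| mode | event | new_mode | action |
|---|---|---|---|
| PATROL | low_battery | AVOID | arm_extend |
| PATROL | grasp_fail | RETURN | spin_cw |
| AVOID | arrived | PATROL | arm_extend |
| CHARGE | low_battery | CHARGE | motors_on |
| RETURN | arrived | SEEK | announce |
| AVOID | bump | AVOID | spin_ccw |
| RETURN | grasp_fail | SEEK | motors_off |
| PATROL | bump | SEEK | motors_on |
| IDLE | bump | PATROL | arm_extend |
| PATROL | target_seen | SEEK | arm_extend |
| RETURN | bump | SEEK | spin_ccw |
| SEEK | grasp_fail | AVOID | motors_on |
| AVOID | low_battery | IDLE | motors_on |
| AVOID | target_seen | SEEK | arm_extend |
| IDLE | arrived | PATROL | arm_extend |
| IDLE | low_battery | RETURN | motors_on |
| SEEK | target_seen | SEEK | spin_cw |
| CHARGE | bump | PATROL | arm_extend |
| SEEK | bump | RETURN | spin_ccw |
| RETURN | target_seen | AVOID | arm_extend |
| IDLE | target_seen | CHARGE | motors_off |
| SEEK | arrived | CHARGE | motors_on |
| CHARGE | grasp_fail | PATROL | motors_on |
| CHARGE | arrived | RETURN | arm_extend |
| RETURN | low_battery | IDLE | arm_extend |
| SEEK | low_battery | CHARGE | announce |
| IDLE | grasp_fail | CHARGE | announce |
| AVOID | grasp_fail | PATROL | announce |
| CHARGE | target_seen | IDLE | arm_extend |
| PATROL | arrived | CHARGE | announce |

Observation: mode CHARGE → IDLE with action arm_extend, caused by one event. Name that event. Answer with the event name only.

target_seen

try target_seen: (CHARGE, target_seen) → (IDLE, arm_extend)  ← matches
try grasp_fail: (CHARGE, grasp_fail) → (PATROL, motors_on)
try bump: (CHARGE, bump) → (PATROL, arm_extend)
try arrived: (CHARGE, arrived) → (RETURN, arm_extend)
try low_battery: (CHARGE, low_battery) → (CHARGE, motors_on)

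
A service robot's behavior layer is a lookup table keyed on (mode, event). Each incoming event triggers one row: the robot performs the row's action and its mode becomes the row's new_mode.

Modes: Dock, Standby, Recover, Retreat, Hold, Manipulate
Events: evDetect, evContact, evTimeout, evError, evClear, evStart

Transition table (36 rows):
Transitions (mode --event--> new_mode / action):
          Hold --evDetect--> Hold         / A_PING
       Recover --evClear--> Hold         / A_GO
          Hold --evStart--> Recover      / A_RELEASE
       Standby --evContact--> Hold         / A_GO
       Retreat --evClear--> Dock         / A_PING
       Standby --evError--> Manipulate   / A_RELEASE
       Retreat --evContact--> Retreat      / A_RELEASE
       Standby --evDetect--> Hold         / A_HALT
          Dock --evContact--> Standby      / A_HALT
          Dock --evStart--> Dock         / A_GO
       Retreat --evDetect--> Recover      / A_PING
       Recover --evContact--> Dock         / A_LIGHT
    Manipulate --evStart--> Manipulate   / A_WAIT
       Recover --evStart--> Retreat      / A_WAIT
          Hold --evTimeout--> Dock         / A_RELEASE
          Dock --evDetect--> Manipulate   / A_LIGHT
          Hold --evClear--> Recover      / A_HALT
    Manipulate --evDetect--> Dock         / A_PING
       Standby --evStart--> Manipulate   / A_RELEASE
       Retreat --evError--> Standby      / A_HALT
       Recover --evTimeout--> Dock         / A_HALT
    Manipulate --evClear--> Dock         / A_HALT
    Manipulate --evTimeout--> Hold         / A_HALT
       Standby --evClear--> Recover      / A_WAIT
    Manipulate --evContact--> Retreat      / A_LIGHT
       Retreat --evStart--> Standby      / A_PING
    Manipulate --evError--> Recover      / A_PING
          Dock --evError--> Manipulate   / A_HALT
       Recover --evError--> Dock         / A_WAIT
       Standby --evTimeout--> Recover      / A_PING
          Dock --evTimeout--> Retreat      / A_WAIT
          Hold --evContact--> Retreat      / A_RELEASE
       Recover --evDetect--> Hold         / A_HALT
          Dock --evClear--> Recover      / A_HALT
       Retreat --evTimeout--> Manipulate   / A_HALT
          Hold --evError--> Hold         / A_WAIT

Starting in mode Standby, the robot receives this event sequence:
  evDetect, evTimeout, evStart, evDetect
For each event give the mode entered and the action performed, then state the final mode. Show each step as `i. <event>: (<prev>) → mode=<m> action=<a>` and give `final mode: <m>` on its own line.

final mode: Manipulate

1. evDetect: (Standby) → mode=Hold action=A_HALT
2. evTimeout: (Hold) → mode=Dock action=A_RELEASE
3. evStart: (Dock) → mode=Dock action=A_GO
4. evDetect: (Dock) → mode=Manipulate action=A_LIGHT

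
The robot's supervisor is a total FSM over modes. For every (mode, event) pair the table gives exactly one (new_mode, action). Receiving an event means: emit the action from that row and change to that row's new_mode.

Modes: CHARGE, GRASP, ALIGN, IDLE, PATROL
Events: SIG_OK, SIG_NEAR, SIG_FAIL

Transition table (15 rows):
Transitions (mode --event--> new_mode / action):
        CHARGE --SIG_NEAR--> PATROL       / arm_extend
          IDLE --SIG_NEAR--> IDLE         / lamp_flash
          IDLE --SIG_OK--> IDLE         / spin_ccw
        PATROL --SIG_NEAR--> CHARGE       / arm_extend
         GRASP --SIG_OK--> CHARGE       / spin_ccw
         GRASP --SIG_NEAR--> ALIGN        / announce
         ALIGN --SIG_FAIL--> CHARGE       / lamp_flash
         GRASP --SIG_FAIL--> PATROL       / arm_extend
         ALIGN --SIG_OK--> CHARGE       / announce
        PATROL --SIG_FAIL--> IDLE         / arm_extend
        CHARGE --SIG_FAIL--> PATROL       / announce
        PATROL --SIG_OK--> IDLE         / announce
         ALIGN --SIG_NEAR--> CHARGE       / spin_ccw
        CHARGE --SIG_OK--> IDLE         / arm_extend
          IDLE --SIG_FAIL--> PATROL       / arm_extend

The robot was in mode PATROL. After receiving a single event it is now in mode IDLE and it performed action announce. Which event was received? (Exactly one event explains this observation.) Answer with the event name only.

SIG_OK

try SIG_OK: (PATROL, SIG_OK) → (IDLE, announce)  ← matches
try SIG_NEAR: (PATROL, SIG_NEAR) → (CHARGE, arm_extend)
try SIG_FAIL: (PATROL, SIG_FAIL) → (IDLE, arm_extend)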